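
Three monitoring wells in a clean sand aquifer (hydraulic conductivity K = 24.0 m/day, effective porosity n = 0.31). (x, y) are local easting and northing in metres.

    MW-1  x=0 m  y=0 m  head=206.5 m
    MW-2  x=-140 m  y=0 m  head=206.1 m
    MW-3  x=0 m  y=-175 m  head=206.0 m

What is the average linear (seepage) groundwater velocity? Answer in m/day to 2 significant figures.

∂h/∂x = (206.1 − 206.5) / (-140 − 0) = +0.002857
∂h/∂y = (206.0 − 206.5) / (-175 − 0) = +0.002857
|∇h| = √(0.002857² + 0.002857²) = 0.00404
Seepage velocity v = K·i/n = 24.0 × 0.00404 / 0.31 = 0.3128 m/day.

0.31 m/day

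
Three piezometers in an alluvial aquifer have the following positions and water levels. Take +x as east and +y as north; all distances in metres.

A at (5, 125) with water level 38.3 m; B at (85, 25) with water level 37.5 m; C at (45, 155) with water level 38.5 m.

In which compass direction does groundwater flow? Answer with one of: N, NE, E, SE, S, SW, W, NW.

S

Taking A as reference: B−A = (80, -100, -0.8); C−A = (40, 30, +0.2).
Solve a·Δx + b·Δy = Δh: det = 80·30 − 40·(-100) = 6400.
∂h/∂x = [(-0.8)·30 − (+0.2)·(-100)] / 6400 = -0.0006250
∂h/∂y = [80·(+0.2) − 40·(-0.8)] / 6400 = +0.007500
Flow = −∇h = (+0.0006250 east, -0.007500 north), which points south.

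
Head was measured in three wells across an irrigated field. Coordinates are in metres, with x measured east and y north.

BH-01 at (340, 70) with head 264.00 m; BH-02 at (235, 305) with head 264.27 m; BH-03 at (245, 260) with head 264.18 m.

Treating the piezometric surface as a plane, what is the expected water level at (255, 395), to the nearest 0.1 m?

Taking BH-01 as reference: BH-02−BH-01 = (-105, 235, +0.27); BH-03−BH-01 = (-95, 190, +0.18).
Solve a·Δx + b·Δy = Δh: det = (-105)·190 − (-95)·235 = 2375.
∂h/∂x = [(+0.27)·190 − (+0.18)·235] / 2375 = +0.003789
∂h/∂y = [(-105)·(+0.18) − (-95)·(+0.27)] / 2375 = +0.002842
h(255, 395) = 264.00 + (+0.003789)·(-85) + (+0.002842)·(325) = 264.00 -0.322 +0.924 = 264.602 m.

264.6 m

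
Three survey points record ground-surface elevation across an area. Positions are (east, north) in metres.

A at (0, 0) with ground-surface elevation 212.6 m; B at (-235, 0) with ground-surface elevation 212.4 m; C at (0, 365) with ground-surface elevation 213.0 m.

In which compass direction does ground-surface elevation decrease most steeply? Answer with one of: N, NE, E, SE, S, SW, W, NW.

SW

∂z/∂x = (212.4 − 212.6) / (-235 − 0) = +0.0008511
∂z/∂y = (213.0 − 212.6) / (365 − 0) = +0.001096
Steepest decrease is along −∇f = (-0.0008511 E, -0.001096 N) → southwest.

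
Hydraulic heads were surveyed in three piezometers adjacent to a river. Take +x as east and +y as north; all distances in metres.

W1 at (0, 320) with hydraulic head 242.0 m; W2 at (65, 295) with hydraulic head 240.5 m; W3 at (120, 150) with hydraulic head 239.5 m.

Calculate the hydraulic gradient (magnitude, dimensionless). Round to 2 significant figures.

0.024

With h = a·x + b·y + c and W1 as origin, the differences give:
  65·a + (-25)·b = -1.5
  120·a + (-170)·b = -2.5
Eliminate b (×(-170) and ×(-25), subtract): -8050·a = 192.50 → a = ∂h/∂x = -0.02391
Back-substitute: b = ∂h/∂y = -0.002174.
|∇h| = √(-0.02391² + -0.002174²) = 0.02401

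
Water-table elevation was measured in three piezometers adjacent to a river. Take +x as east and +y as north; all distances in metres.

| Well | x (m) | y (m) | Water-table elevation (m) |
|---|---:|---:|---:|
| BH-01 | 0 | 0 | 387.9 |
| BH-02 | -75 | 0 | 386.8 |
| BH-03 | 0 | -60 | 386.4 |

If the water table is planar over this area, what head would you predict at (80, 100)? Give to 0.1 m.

391.6 m

∂h/∂x = (386.8 − 387.9) / (-75 − 0) = +0.01467
∂h/∂y = (386.4 − 387.9) / (-60 − 0) = +0.02500
h(80, 100) = 387.9 + (+0.01467)·(80) + (+0.02500)·(100) = 387.9 +1.173 +2.500 = 391.573 m.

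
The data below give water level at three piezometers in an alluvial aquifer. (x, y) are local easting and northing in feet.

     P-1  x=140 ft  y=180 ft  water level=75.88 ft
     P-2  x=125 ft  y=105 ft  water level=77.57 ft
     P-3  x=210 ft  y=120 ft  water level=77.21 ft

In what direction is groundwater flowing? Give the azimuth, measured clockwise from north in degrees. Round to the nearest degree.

With h = a·x + b·y + c and P-1 as origin, the differences give:
  (-15)·a + (-75)·b = +1.69
  70·a + (-60)·b = +1.33
Eliminate b (×(-60) and ×(-75), subtract): 6150·a = -1.650 → a = ∂h/∂x = -0.0002683
Back-substitute: b = ∂h/∂y = -0.02248.
Flow direction (−∇h) has components (+0.0002683 E, +0.02248 N).
Azimuth = atan2(E, N) = atan2(+0.0002683, +0.02248) = 0.7° ≈ 001°.

001°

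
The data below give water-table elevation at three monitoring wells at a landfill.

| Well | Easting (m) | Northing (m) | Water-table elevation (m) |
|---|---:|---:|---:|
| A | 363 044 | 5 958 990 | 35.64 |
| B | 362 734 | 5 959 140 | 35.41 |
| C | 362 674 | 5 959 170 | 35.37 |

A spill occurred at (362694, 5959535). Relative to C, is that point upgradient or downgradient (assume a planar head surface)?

upgradient

With h = a·x + b·y + c and A as origin, the differences give:
  (-310)·a + 150·b = -0.23
  (-370)·a + 180·b = -0.27
Eliminate b (×180 and ×150, subtract): -300·a = -0.900 → a = ∂h/∂x = +0.003000
Back-substitute: b = ∂h/∂y = +0.004667.
Head at (362694, 5959535) = 35.64 + (+0.003000)·(-350) + (+0.004667)·(545) = 37.13 m.
That is higher than the 35.37 m at C, so the point is upgradient.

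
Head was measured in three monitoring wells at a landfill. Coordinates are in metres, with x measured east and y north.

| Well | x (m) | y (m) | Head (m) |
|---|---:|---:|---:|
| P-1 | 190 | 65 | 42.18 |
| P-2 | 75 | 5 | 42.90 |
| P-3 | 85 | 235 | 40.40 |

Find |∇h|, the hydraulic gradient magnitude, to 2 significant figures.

0.011

With h = a·x + b·y + c and P-1 as origin, the differences give:
  (-115)·a + (-60)·b = +0.72
  (-105)·a + 170·b = -1.78
Eliminate b (×170 and ×(-60), subtract): -25850·a = 15.600 → a = ∂h/∂x = -0.0006035
Back-substitute: b = ∂h/∂y = -0.01084.
|∇h| = √(-0.0006035² + -0.01084²) = 0.01086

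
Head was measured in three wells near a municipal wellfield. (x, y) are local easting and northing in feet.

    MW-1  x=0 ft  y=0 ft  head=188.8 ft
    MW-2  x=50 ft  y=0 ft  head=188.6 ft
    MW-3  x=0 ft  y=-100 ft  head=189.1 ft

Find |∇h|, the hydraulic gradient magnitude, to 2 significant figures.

∂h/∂x = (188.6 − 188.8) / (50 − 0) = -0.004000
∂h/∂y = (189.1 − 188.8) / (-100 − 0) = -0.003000
|∇h| = √(-0.004000² + -0.003000²) = 0.005

0.0050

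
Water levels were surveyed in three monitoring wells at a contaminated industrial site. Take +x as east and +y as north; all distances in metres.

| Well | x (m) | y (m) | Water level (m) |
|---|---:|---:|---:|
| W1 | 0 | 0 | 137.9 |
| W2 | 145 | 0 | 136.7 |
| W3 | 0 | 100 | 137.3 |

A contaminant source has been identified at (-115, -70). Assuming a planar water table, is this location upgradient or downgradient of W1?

upgradient

∂h/∂x = (136.7 − 137.9) / (145 − 0) = -0.008276
∂h/∂y = (137.3 − 137.9) / (100 − 0) = -0.006000
Head at (-115, -70) = 137.9 + (-0.008276)·(-115) + (-0.006000)·(-70) = 139.27 m.
That is higher than the 137.9 m at W1, so the point is upgradient.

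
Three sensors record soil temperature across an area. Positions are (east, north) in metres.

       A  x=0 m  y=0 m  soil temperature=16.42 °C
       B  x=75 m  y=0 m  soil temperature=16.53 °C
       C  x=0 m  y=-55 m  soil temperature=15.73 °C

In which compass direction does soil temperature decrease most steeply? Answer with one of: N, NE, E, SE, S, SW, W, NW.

S

∂T/∂x = (16.53 − 16.42) / (75 − 0) = +0.001467
∂T/∂y = (15.73 − 16.42) / (-55 − 0) = +0.01255
Steepest decrease is along −∇f = (-0.001467 E, -0.01255 N) → south.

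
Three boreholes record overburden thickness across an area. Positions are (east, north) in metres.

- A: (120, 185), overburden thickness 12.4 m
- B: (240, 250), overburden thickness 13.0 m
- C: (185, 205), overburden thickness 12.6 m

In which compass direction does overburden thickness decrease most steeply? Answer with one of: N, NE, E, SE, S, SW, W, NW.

S

Differences from A: to B (Δx, Δy, Δh) = (120, 65, +0.6); to C = (65, 20, +0.2).
Solve a·Δx + b·Δy = Δd: det = 120·20 − 65·65 = -1825.
∂d/∂x = [(+0.6)·20 − (+0.2)·65] / -1825 = +0.0005479
∂d/∂y = [120·(+0.2) − 65·(+0.6)] / -1825 = +0.008219
Steepest decrease is along −∇f = (-0.0005479 E, -0.008219 N) → south.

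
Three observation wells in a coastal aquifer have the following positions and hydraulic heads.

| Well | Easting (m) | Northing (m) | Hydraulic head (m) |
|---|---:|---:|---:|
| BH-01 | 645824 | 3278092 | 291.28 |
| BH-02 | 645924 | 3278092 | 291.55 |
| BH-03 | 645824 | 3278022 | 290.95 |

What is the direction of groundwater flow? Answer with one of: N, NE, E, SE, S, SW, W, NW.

∂h/∂x = (291.55 − 291.28) / (645924 − 645824) = +0.002700
∂h/∂y = (290.95 − 291.28) / (3278022 − 3278092) = +0.004714
Flow = −∇h = (-0.002700 east, -0.004714 north), which points southwest.

SW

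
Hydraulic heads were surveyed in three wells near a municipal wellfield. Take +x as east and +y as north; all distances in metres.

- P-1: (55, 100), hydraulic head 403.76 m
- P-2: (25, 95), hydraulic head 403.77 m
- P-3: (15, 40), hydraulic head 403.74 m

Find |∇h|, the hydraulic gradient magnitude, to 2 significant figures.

With h = a·x + b·y + c and P-1 as origin, the differences give:
  (-30)·a + (-5)·b = +0.01
  (-40)·a + (-60)·b = -0.02
Eliminate b (×(-60) and ×(-5), subtract): 1600·a = -0.700 → a = ∂h/∂x = -0.0004375
Back-substitute: b = ∂h/∂y = +0.0006250.
|∇h| = √(-0.0004375² + 0.0006250²) = 0.0007629

0.00076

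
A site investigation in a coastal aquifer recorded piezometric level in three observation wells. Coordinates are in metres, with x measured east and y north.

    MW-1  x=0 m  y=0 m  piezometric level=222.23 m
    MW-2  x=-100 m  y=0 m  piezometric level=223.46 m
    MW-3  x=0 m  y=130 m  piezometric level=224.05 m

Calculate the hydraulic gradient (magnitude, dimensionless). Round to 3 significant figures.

∂h/∂x = (223.46 − 222.23) / (-100 − 0) = -0.01230
∂h/∂y = (224.05 − 222.23) / (130 − 0) = +0.01400
|∇h| = √(-0.01230² + 0.01400²) = 0.01864

0.0186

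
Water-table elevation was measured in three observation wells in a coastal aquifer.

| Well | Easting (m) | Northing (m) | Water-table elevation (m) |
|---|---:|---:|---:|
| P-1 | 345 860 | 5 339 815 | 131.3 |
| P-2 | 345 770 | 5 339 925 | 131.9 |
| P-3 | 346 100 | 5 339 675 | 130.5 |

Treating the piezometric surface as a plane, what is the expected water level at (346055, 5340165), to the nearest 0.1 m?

133.1 m

Taking P-1 as reference: P-2−P-1 = (-90, 110, +0.6); P-3−P-1 = (240, -140, -0.8).
Determinant of the coordinate differences = (-90)·(-140) − 240·110 = -13800.
∂h/∂x = [(+0.6)·(-140) − (-0.8)·110] / -13800 = -0.0002899
∂h/∂y = [(-90)·(-0.8) − 240·(+0.6)] / -13800 = +0.005217
h(346055, 5340165) = 131.3 + (-0.0002899)·(195) + (+0.005217)·(350) = 131.3 -0.057 +1.826 = 133.070 m.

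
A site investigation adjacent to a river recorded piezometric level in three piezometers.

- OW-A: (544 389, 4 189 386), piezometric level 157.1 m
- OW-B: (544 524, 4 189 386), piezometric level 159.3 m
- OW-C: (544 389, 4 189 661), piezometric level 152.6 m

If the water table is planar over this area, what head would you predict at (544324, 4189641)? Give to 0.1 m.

151.9 m

∂h/∂x = (159.3 − 157.1) / (544524 − 544389) = +0.01630
∂h/∂y = (152.6 − 157.1) / (4189661 − 4189386) = -0.01636
h(544324, 4189641) = 157.1 + (+0.01630)·(-65) + (-0.01636)·(255) = 157.1 -1.059 -4.173 = 151.868 m.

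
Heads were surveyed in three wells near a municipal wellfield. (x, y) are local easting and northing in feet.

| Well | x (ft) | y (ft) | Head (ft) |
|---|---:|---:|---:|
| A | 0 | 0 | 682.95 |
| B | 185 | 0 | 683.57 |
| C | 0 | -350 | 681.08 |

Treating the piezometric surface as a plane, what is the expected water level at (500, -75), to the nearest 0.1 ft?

684.2 ft

∂h/∂x = (683.57 − 682.95) / (185 − 0) = +0.003351
∂h/∂y = (681.08 − 682.95) / (-350 − 0) = +0.005343
h(500, -75) = 682.95 + (+0.003351)·(500) + (+0.005343)·(-75) = 682.95 +1.676 -0.401 = 684.225 ft.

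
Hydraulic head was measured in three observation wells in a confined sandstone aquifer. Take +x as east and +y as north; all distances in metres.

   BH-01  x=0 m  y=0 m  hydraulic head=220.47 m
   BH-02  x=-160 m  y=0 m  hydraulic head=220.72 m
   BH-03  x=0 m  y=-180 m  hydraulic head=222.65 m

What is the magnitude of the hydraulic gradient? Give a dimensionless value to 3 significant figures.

∂h/∂x = (220.72 − 220.47) / (-160 − 0) = -0.001563
∂h/∂y = (222.65 − 220.47) / (-180 − 0) = -0.01211
|∇h| = √(-0.001563² + -0.01211²) = 0.01221

0.0122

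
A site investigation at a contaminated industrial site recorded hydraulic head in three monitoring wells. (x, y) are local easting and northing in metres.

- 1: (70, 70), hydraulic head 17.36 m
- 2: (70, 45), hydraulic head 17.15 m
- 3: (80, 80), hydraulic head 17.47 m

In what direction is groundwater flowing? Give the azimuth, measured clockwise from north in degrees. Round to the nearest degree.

197°

With h = a·x + b·y + c and 1 as origin, the differences give:
  0·a + (-25)·b = -0.21
  10·a + 10·b = +0.11
Eliminate b (×10 and ×(-25), subtract): 250·a = 0.650 → a = ∂h/∂x = +0.002600
Back-substitute: b = ∂h/∂y = +0.008400.
Flow direction (−∇h) has components (-0.002600 E, -0.008400 N).
Azimuth = atan2(E, N) = atan2(-0.002600, -0.008400) = 197.2° ≈ 197°.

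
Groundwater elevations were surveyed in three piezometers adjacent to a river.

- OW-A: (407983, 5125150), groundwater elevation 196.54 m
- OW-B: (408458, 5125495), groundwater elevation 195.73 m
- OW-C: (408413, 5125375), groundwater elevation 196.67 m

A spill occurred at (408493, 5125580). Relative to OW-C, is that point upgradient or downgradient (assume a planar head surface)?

downgradient

Taking OW-A as reference: OW-B−OW-A = (475, 345, -0.81); OW-C−OW-A = (430, 225, +0.13).
Solve a·Δx + b·Δy = Δh: det = 475·225 − 430·345 = -41475.
∂h/∂x = [(-0.81)·225 − (+0.13)·345] / -41475 = +0.005476
∂h/∂y = [475·(+0.13) − 430·(-0.81)] / -41475 = -0.009887
Head at (408493, 5125580) = 196.54 + (+0.005476)·(510) + (-0.009887)·(430) = 195.08 m.
That is lower than the 196.67 m at OW-C, so the point is downgradient.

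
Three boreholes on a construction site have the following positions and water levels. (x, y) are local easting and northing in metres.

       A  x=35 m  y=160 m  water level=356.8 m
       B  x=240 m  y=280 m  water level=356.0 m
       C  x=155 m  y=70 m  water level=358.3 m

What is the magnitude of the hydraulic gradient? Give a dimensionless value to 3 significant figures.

0.0127

Differences from A: to B (Δx, Δy, Δh) = (205, 120, -0.8); to C = (120, -90, +1.5).
Solve a·Δx + b·Δy = Δh: det = 205·(-90) − 120·120 = -32850.
∂h/∂x = [(-0.8)·(-90) − (+1.5)·120] / -32850 = +0.003288
∂h/∂y = [205·(+1.5) − 120·(-0.8)] / -32850 = -0.01228
|∇h| = √(0.003288² + -0.01228²) = 0.01271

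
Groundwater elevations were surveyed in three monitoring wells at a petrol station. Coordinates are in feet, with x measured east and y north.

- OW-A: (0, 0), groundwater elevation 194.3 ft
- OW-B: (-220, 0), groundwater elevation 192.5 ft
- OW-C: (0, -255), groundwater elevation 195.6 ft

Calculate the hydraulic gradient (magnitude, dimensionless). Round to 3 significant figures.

0.00964

∂h/∂x = (192.5 − 194.3) / (-220 − 0) = +0.008182
∂h/∂y = (195.6 − 194.3) / (-255 − 0) = -0.005098
|∇h| = √(0.008182² + -0.005098²) = 0.00964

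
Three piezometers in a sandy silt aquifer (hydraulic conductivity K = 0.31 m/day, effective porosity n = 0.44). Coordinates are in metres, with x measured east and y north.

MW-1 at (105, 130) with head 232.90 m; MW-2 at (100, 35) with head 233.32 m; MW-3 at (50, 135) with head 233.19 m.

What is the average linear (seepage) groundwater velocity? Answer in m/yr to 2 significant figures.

1.8 m/yr

With h = a·x + b·y + c and MW-1 as origin, the differences give:
  (-5)·a + (-95)·b = +0.42
  (-55)·a + 5·b = +0.29
Eliminate b (×5 and ×(-95), subtract): -5250·a = 29.650 → a = ∂h/∂x = -0.005648
Back-substitute: b = ∂h/∂y = -0.004124.
|∇h| = √(-0.005648² + -0.004124²) = 0.006993
Seepage velocity v = K·i/n = 0.31 × 0.006993 / 0.44 = 0.004927 m/day = 1.8 m/yr.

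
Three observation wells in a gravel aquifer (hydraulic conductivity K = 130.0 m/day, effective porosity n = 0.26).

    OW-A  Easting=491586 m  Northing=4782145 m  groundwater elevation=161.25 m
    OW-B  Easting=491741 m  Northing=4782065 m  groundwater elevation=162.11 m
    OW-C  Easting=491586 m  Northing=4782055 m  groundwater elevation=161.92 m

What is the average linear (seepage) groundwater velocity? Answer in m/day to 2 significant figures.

Taking OW-A as reference: OW-B−OW-A = (155, -80, +0.86); OW-C−OW-A = (0, -90, +0.67).
Determinant of the coordinate differences = 155·(-90) − 0·(-80) = -13950.
∂h/∂x = [(+0.86)·(-90) − (+0.67)·(-80)] / -13950 = +0.001706
∂h/∂y = [155·(+0.67) − 0·(+0.86)] / -13950 = -0.007444
|∇h| = √(0.001706² + -0.007444²) = 0.007637
Seepage velocity v = K·i/n = 130.0 × 0.007637 / 0.26 = 3.818 m/day.

3.8 m/day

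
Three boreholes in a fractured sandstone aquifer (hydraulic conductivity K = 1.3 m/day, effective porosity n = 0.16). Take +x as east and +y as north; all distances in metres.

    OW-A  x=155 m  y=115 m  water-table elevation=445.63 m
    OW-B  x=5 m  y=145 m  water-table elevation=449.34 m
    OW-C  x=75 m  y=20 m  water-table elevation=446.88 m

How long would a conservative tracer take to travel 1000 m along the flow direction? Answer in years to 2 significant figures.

With h = a·x + b·y + c and OW-A as origin, the differences give:
  (-150)·a + 30·b = +3.71
  (-80)·a + (-95)·b = +1.25
Eliminate b (×(-95) and ×30, subtract): 16650·a = -389.950 → a = ∂h/∂x = -0.02342
Back-substitute: b = ∂h/∂y = +0.006565.
|∇h| = √(-0.02342² + 0.006565²) = 0.02432
Seepage velocity v = K·i/n = 1.3 × 0.02432 / 0.16 = 0.1976 m/day.
t = 1000 / 0.1976 = 5061 days = 13.9 years.

14 years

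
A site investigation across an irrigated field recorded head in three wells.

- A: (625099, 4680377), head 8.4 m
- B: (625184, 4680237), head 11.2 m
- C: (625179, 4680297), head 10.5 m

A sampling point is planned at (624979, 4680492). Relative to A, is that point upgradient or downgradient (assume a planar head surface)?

downgradient

Taking A as reference: B−A = (85, -140, +2.8); C−A = (80, -80, +2.1).
Solve a·Δx + b·Δy = Δh: det = 85·(-80) − 80·(-140) = 4400.
∂h/∂x = [(+2.8)·(-80) − (+2.1)·(-140)] / 4400 = +0.01591
∂h/∂y = [85·(+2.1) − 80·(+2.8)] / 4400 = -0.01034
Head at (624979, 4680492) = 8.4 + (+0.01591)·(-120) + (-0.01034)·(115) = 5.30 m.
That is lower than the 8.4 m at A, so the point is downgradient.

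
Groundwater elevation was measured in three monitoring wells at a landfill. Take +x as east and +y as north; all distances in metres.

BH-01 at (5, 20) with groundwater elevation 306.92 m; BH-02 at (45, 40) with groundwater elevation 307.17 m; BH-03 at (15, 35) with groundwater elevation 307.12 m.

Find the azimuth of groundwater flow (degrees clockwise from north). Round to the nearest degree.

With h = a·x + b·y + c and BH-01 as origin, the differences give:
  40·a + 20·b = +0.25
  10·a + 15·b = +0.20
Eliminate b (×15 and ×20, subtract): 400·a = -0.250 → a = ∂h/∂x = -0.0006250
Back-substitute: b = ∂h/∂y = +0.01375.
Flow direction (−∇h) has components (+0.0006250 E, -0.01375 N).
Azimuth = atan2(E, N) = atan2(+0.0006250, -0.01375) = 177.4° ≈ 177°.

177°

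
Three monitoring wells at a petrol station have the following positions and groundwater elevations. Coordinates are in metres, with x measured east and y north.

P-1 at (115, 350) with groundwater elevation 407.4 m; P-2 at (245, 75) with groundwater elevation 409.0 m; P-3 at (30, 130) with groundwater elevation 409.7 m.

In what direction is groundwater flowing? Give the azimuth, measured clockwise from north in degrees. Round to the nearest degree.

033°

With h = a·x + b·y + c and P-1 as origin, the differences give:
  130·a + (-275)·b = +1.6
  (-85)·a + (-220)·b = +2.3
Eliminate b (×(-220) and ×(-275), subtract): -51975·a = 280.50 → a = ∂h/∂x = -0.005397
Back-substitute: b = ∂h/∂y = -0.008369.
Flow direction (−∇h) has components (+0.005397 E, +0.008369 N).
Azimuth = atan2(E, N) = atan2(+0.005397, +0.008369) = 32.8° ≈ 033°.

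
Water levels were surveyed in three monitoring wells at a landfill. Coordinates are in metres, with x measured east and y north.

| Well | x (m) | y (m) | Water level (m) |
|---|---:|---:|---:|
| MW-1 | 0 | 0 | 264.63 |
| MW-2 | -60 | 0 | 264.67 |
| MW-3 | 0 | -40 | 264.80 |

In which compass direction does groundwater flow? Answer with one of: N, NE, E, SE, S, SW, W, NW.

N

∂h/∂x = (264.67 − 264.63) / (-60 − 0) = -0.0006667
∂h/∂y = (264.80 − 264.63) / (-40 − 0) = -0.004250
Flow = −∇h = (+0.0006667 east, +0.004250 north), which points north.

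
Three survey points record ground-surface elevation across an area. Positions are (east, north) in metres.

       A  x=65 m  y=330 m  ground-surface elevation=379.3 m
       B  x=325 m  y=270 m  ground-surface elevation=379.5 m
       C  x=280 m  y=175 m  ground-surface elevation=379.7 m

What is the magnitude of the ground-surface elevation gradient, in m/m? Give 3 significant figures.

With z = a·x + b·y + c and A as origin, the differences give:
  260·a + (-60)·b = +0.2
  215·a + (-155)·b = +0.4
Eliminate b (×(-155) and ×(-60), subtract): -27400·a = -7.00 → a = ∂z/∂x = +0.0002555
Back-substitute: b = ∂z/∂y = -0.002226.
|∇f| = √(0.0002555² + -0.002226²) = 0.002241 m/m

0.00224 m/m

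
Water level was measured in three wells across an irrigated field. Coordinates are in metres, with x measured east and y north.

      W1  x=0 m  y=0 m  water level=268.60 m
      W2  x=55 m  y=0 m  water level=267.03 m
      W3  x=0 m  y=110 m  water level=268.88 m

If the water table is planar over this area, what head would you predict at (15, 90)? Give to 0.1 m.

268.4 m

∂h/∂x = (267.03 − 268.60) / (55 − 0) = -0.02855
∂h/∂y = (268.88 − 268.60) / (110 − 0) = +0.002545
h(15, 90) = 268.60 + (-0.02855)·(15) + (+0.002545)·(90) = 268.60 -0.428 +0.229 = 268.401 m.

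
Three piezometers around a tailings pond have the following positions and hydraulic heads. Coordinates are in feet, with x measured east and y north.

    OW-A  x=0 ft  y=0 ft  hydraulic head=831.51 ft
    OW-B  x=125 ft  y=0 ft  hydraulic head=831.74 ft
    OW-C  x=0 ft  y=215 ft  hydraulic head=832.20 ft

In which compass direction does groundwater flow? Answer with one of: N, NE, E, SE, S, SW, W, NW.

∂h/∂x = (831.74 − 831.51) / (125 − 0) = +0.001840
∂h/∂y = (832.20 − 831.51) / (215 − 0) = +0.003209
Flow = −∇h = (-0.001840 east, -0.003209 north), which points southwest.

SW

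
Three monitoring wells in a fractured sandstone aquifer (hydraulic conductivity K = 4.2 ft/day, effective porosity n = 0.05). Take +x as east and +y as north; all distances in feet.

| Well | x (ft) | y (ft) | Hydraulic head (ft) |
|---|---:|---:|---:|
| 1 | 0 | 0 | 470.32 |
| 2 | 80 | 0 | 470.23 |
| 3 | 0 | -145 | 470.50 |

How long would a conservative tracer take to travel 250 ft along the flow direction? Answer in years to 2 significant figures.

∂h/∂x = (470.23 − 470.32) / (80 − 0) = -0.001125
∂h/∂y = (470.50 − 470.32) / (-145 − 0) = -0.001241
|∇h| = √(-0.001125² + -0.001241²) = 0.001675
Seepage velocity v = K·i/n = 4.2 × 0.001675 / 0.05 = 0.1407 ft/day.
t = 250 / 0.1407 = 1777 days = 4.87 years.

4.9 years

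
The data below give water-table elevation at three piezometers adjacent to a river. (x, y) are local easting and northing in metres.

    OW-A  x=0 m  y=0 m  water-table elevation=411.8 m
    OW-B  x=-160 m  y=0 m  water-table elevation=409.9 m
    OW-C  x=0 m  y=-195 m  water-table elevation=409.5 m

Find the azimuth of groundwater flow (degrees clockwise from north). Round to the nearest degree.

∂h/∂x = (409.9 − 411.8) / (-160 − 0) = +0.01188
∂h/∂y = (409.5 − 411.8) / (-195 − 0) = +0.01179
Flow direction (−∇h) has components (-0.01188 E, -0.01179 N).
Azimuth = atan2(E, N) = atan2(-0.01188, -0.01179) = 225.2° ≈ 225°.

225°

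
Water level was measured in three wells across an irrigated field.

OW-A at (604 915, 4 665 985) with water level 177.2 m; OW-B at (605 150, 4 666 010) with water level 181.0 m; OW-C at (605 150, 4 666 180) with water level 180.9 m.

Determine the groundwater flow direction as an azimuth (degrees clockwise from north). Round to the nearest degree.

Differences from OW-A: to OW-B (Δx, Δy, Δh) = (235, 25, +3.8); to OW-C = (235, 195, +3.7).
Determinant of the coordinate differences = 235·195 − 235·25 = 39950.
∂h/∂x = [(+3.8)·195 − (+3.7)·25] / 39950 = +0.01623
∂h/∂y = [235·(+3.7) − 235·(+3.8)] / 39950 = -0.0005882
Flow direction (−∇h) has components (-0.01623 E, +0.0005882 N).
Azimuth = atan2(E, N) = atan2(-0.01623, +0.0005882) = 272.1° ≈ 272°.

272°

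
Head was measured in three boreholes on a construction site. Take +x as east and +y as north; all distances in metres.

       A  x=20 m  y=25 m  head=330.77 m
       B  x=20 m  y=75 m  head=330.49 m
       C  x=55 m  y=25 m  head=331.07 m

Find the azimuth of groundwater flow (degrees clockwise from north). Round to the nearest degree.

Differences from A: to B (Δx, Δy, Δh) = (0, 50, -0.28); to C = (35, 0, +0.30).
Solve a·Δx + b·Δy = Δh: det = 0·0 − 35·50 = -1750.
∂h/∂x = [(-0.28)·0 − (+0.30)·50] / -1750 = +0.008571
∂h/∂y = [0·(+0.30) − 35·(-0.28)] / -1750 = -0.005600
Flow direction (−∇h) has components (-0.008571 E, +0.005600 N).
Azimuth = atan2(E, N) = atan2(-0.008571, +0.005600) = 303.2° ≈ 303°.

303°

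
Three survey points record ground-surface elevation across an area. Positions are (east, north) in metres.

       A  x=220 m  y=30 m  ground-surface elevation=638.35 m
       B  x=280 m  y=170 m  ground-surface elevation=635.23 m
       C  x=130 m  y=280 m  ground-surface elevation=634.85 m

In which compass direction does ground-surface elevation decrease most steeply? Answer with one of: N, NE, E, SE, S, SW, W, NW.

With z = a·x + b·y + c and A as origin, the differences give:
  60·a + 140·b = -3.12
  (-90)·a + 250·b = -3.50
Eliminate b (×250 and ×140, subtract): 27600·a = -290.000 → a = ∂z/∂x = -0.01051
Back-substitute: b = ∂z/∂y = -0.01778.
Steepest decrease is along −∇f = (+0.01051 E, +0.01778 N) → northeast.

NE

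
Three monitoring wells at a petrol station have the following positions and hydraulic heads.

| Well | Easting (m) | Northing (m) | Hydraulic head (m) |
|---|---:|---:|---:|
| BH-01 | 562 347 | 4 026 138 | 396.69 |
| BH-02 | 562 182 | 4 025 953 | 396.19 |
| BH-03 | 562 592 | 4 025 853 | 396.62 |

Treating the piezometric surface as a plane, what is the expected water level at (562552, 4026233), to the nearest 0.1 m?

Differences from BH-01: to BH-02 (Δx, Δy, Δh) = (-165, -185, -0.50); to BH-03 = (245, -285, -0.07).
Solve a·Δx + b·Δy = Δh: det = (-165)·(-285) − 245·(-185) = 92350.
∂h/∂x = [(-0.50)·(-285) − (-0.07)·(-185)] / 92350 = +0.001403
∂h/∂y = [(-165)·(-0.07) − 245·(-0.50)] / 92350 = +0.001452
h(562552, 4026233) = 396.69 + (+0.001403)·(205) + (+0.001452)·(95) = 396.69 +0.288 +0.138 = 397.115 m.

397.1 m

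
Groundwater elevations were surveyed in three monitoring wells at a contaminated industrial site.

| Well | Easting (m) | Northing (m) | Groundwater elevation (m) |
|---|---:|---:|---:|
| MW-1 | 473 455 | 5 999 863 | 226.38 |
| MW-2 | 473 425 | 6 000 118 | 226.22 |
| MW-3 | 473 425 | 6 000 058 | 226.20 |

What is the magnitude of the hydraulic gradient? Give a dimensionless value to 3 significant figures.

0.00817

With h = a·x + b·y + c and MW-1 as origin, the differences give:
  (-30)·a + 255·b = -0.16
  (-30)·a + 195·b = -0.18
Eliminate b (×195 and ×255, subtract): 1800·a = 14.700 → a = ∂h/∂x = +0.008167
Back-substitute: b = ∂h/∂y = +0.0003333.
|∇h| = √(0.008167² + 0.0003333²) = 0.008174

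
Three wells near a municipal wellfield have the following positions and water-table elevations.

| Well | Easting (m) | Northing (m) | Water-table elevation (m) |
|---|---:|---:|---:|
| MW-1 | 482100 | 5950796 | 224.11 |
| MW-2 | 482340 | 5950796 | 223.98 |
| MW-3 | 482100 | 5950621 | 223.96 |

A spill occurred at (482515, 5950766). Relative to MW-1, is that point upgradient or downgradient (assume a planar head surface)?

downgradient

∂h/∂x = (223.98 − 224.11) / (482340 − 482100) = -0.0005417
∂h/∂y = (223.96 − 224.11) / (5950621 − 5950796) = +0.0008571
Head at (482515, 5950766) = 224.11 + (-0.0005417)·(415) + (+0.0008571)·(-30) = 223.86 m.
That is lower than the 224.11 m at MW-1, so the point is downgradient.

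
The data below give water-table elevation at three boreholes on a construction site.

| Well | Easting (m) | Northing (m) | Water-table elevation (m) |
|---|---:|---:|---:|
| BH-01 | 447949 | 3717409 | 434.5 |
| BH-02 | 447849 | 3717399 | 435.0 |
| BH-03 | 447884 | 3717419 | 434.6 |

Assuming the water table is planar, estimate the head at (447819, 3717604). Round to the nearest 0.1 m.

432.3 m

With h = a·x + b·y + c and BH-01 as origin, the differences give:
  (-100)·a + (-10)·b = +0.5
  (-65)·a + 10·b = +0.1
Eliminate b (×10 and ×(-10), subtract): -1650·a = 6.00 → a = ∂h/∂x = -0.003636
Back-substitute: b = ∂h/∂y = -0.01364.
h(447819, 3717604) = 434.5 + (-0.003636)·(-130) + (-0.01364)·(195) = 434.5 +0.473 -2.659 = 432.314 m.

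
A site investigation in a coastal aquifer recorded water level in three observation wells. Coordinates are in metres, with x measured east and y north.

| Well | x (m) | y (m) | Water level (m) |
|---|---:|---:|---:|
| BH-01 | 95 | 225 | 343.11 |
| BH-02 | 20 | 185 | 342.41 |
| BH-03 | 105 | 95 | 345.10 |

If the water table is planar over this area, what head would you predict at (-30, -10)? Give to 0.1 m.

344.3 m

Taking BH-01 as reference: BH-02−BH-01 = (-75, -40, -0.70); BH-03−BH-01 = (10, -130, +1.99).
Solve a·Δx + b·Δy = Δh: det = (-75)·(-130) − 10·(-40) = 10150.
∂h/∂x = [(-0.70)·(-130) − (+1.99)·(-40)] / 10150 = +0.01681
∂h/∂y = [(-75)·(+1.99) − 10·(-0.70)] / 10150 = -0.01401
h(-30, -10) = 343.11 + (+0.01681)·(-125) + (-0.01401)·(-235) = 343.11 -2.101 +3.293 = 344.302 m.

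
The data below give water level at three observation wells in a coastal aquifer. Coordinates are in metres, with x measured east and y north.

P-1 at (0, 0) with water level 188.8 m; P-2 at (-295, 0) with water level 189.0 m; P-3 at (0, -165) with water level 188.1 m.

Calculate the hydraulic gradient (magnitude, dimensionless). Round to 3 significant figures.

∂h/∂x = (189.0 − 188.8) / (-295 − 0) = -0.0006780
∂h/∂y = (188.1 − 188.8) / (-165 − 0) = +0.004242
|∇h| = √(-0.0006780² + 0.004242²) = 0.004296

0.00430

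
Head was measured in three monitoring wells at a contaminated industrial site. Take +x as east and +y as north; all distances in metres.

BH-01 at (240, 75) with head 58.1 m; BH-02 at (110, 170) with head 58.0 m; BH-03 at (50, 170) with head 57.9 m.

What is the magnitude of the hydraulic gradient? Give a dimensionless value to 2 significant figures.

0.0021

Differences from BH-01: to BH-02 (Δx, Δy, Δh) = (-130, 95, -0.1); to BH-03 = (-190, 95, -0.2).
Solve a·Δx + b·Δy = Δh: det = (-130)·95 − (-190)·95 = 5700.
∂h/∂x = [(-0.1)·95 − (-0.2)·95] / 5700 = +0.001667
∂h/∂y = [(-130)·(-0.2) − (-190)·(-0.1)] / 5700 = +0.001228
|∇h| = √(0.001667² + 0.001228²) = 0.00207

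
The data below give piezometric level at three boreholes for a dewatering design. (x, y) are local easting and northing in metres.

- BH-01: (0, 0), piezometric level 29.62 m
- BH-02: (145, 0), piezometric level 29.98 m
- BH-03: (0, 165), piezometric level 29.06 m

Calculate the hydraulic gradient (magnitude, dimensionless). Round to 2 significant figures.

0.0042

∂h/∂x = (29.98 − 29.62) / (145 − 0) = +0.002483
∂h/∂y = (29.06 − 29.62) / (165 − 0) = -0.003394
|∇h| = √(0.002483² + -0.003394²) = 0.004205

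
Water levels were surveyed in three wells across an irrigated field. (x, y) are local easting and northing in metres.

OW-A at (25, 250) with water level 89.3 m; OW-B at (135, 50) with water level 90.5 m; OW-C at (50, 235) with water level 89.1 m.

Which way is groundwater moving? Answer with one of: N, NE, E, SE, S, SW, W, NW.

Taking OW-A as reference: OW-B−OW-A = (110, -200, +1.2); OW-C−OW-A = (25, -15, -0.2).
Determinant of the coordinate differences = 110·(-15) − 25·(-200) = 3350.
∂h/∂x = [(+1.2)·(-15) − (-0.2)·(-200)] / 3350 = -0.01731
∂h/∂y = [110·(-0.2) − 25·(+1.2)] / 3350 = -0.01552
Flow = −∇h = (+0.01731 east, +0.01552 north), which points northeast.

NE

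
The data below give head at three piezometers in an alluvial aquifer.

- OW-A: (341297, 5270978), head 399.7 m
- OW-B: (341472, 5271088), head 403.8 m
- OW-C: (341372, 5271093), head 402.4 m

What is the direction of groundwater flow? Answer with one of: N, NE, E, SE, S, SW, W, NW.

Differences from OW-A: to OW-B (Δx, Δy, Δh) = (175, 110, +4.1); to OW-C = (75, 115, +2.7).
Solve a·Δx + b·Δy = Δh: det = 175·115 − 75·110 = 11875.
∂h/∂x = [(+4.1)·115 − (+2.7)·110] / 11875 = +0.01469
∂h/∂y = [175·(+2.7) − 75·(+4.1)] / 11875 = +0.01389
Flow = −∇h = (-0.01469 east, -0.01389 north), which points southwest.

SW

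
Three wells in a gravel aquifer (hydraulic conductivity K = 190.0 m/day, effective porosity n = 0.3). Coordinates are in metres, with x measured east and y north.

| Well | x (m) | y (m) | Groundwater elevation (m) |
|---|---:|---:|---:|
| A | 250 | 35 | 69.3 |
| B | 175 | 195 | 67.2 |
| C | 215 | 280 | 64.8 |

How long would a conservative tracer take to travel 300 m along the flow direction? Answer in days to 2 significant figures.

18 days

With h = a·x + b·y + c and A as origin, the differences give:
  (-75)·a + 160·b = -2.1
  (-35)·a + 245·b = -4.5
Eliminate b (×245 and ×160, subtract): -12775·a = 205.50 → a = ∂h/∂x = -0.01609
Back-substitute: b = ∂h/∂y = -0.02067.
|∇h| = √(-0.01609² + -0.02067²) = 0.02619
Seepage velocity v = K·i/n = 190.0 × 0.02619 / 0.3 = 16.59 m/day.
t = 300 / 16.59 = 18.08 days.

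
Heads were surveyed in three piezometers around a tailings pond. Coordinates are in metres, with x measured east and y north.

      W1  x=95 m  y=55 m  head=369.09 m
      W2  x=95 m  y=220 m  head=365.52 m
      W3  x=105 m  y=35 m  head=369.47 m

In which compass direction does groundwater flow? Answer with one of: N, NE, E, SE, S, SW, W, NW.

Differences from W1: to W2 (Δx, Δy, Δh) = (0, 165, -3.57); to W3 = (10, -20, +0.38).
Solve a·Δx + b·Δy = Δh: det = 0·(-20) − 10·165 = -1650.
∂h/∂x = [(-3.57)·(-20) − (+0.38)·165] / -1650 = -0.005273
∂h/∂y = [0·(+0.38) − 10·(-3.57)] / -1650 = -0.02164
Flow = −∇h = (+0.005273 east, +0.02164 north), which points north.

N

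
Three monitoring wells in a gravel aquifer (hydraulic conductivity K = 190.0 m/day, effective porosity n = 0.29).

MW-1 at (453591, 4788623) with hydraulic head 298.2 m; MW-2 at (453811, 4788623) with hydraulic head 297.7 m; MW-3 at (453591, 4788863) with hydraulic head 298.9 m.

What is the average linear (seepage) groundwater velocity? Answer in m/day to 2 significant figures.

∂h/∂x = (297.7 − 298.2) / (453811 − 453591) = -0.002273
∂h/∂y = (298.9 − 298.2) / (4788863 − 4788623) = +0.002917
|∇h| = √(-0.002273² + 0.002917²) = 0.003698
Seepage velocity v = K·i/n = 190.0 × 0.003698 / 0.29 = 2.423 m/day.

2.4 m/day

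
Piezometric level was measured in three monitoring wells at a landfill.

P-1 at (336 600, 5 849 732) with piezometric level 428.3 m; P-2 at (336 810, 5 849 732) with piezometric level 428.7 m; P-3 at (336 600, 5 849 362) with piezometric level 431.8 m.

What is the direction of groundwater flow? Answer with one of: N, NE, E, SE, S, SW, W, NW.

∂h/∂x = (428.7 − 428.3) / (336810 − 336600) = +0.001905
∂h/∂y = (431.8 − 428.3) / (5849362 − 5849732) = -0.009459
Flow = −∇h = (-0.001905 east, +0.009459 north), which points north.

N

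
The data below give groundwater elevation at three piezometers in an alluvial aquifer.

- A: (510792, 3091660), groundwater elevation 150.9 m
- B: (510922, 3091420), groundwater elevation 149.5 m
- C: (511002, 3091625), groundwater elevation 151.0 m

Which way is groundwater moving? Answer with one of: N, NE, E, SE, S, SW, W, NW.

Differences from A: to B (Δx, Δy, Δh) = (130, -240, -1.4); to C = (210, -35, +0.1).
Determinant of the coordinate differences = 130·(-35) − 210·(-240) = 45850.
∂h/∂x = [(-1.4)·(-35) − (+0.1)·(-240)] / 45850 = +0.001592
∂h/∂y = [130·(+0.1) − 210·(-1.4)] / 45850 = +0.006696
Flow = −∇h = (-0.001592 east, -0.006696 north), which points south.

S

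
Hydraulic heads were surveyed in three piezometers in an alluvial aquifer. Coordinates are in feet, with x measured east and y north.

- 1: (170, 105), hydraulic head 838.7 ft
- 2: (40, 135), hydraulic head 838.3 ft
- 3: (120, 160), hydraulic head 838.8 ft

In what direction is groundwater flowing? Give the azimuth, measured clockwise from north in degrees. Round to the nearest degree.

217°

Differences from 1: to 2 (Δx, Δy, Δh) = (-130, 30, -0.4); to 3 = (-50, 55, +0.1).
Solve a·Δx + b·Δy = Δh: det = (-130)·55 − (-50)·30 = -5650.
∂h/∂x = [(-0.4)·55 − (+0.1)·30] / -5650 = +0.004425
∂h/∂y = [(-130)·(+0.1) − (-50)·(-0.4)] / -5650 = +0.005841
Flow direction (−∇h) has components (-0.004425 E, -0.005841 N).
Azimuth = atan2(E, N) = atan2(-0.004425, -0.005841) = 217.1° ≈ 217°.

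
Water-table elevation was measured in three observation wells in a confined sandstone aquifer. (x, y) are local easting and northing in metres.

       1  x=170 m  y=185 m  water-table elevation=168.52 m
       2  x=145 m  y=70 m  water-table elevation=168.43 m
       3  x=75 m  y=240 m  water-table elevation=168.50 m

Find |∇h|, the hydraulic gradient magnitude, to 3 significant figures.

Taking 1 as reference: 2−1 = (-25, -115, -0.09); 3−1 = (-95, 55, -0.02).
Determinant of the coordinate differences = (-25)·55 − (-95)·(-115) = -12300.
∂h/∂x = [(-0.09)·55 − (-0.02)·(-115)] / -12300 = +0.0005894
∂h/∂y = [(-25)·(-0.02) − (-95)·(-0.09)] / -12300 = +0.0006545
|∇h| = √(0.0005894² + 0.0006545²) = 0.0008808

0.000881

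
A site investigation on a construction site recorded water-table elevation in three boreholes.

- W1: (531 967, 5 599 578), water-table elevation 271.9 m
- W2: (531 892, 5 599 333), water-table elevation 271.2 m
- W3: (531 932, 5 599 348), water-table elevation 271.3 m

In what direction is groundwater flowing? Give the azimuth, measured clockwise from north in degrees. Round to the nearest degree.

214°

Differences from W1: to W2 (Δx, Δy, Δh) = (-75, -245, -0.7); to W3 = (-35, -230, -0.6).
Solve a·Δx + b·Δy = Δh: det = (-75)·(-230) − (-35)·(-245) = 8675.
∂h/∂x = [(-0.7)·(-230) − (-0.6)·(-245)] / 8675 = +0.001614
∂h/∂y = [(-75)·(-0.6) − (-35)·(-0.7)] / 8675 = +0.002363
Flow direction (−∇h) has components (-0.001614 E, -0.002363 N).
Azimuth = atan2(E, N) = atan2(-0.001614, -0.002363) = 214.3° ≈ 214°.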